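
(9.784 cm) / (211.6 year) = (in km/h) 5.278e-11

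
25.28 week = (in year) 0.4848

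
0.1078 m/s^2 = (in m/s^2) 0.1078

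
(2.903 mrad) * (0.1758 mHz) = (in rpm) 4.873e-06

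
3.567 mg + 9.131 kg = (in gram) 9131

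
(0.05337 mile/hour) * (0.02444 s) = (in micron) 583.1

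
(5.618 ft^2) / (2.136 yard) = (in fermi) 2.672e+14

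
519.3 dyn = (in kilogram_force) 0.0005295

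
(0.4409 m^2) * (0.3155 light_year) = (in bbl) 8.278e+15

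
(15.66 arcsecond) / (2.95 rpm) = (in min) 4.096e-06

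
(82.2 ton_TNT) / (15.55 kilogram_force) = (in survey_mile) 1.401e+06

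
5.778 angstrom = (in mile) 3.59e-13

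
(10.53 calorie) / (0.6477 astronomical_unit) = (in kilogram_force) 4.637e-11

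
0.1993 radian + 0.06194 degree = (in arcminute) 688.9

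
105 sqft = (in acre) 0.00241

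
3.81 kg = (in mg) 3.81e+06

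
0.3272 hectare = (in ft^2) 3.522e+04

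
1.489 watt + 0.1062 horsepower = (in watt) 80.68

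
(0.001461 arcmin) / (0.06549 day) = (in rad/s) 7.511e-11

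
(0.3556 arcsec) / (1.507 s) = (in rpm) 1.092e-05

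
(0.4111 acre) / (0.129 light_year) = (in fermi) 1363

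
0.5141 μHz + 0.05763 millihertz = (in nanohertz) 5.814e+04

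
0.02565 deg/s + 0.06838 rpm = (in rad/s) 0.007608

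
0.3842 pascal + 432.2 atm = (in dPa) 4.379e+08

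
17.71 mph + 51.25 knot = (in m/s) 34.28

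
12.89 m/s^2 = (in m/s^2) 12.89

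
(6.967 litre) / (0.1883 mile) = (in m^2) 2.299e-05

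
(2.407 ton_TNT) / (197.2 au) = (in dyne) 34.14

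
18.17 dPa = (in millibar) 0.01817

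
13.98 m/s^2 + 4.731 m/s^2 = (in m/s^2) 18.71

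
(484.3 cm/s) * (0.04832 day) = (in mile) 12.56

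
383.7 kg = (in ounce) 1.353e+04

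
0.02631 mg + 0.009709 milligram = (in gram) 3.602e-05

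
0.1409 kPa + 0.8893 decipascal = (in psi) 0.02045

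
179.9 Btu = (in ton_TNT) 4.536e-05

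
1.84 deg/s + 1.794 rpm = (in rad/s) 0.22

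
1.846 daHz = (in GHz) 1.846e-08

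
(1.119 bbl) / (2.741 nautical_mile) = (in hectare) 3.505e-09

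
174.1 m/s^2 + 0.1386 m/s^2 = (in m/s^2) 174.2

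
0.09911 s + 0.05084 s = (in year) 4.755e-09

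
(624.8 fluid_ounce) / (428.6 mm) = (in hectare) 4.311e-06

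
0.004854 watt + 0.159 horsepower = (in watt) 118.6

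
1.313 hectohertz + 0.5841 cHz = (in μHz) 1.313e+08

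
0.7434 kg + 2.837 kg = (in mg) 3.58e+06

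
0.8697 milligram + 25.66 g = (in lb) 0.05657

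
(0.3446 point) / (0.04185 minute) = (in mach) 1.422e-07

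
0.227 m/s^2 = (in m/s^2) 0.227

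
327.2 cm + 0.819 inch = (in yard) 3.601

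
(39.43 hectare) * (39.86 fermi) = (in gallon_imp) 3.457e-06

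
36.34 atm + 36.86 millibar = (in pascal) 3.686e+06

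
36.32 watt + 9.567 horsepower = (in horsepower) 9.616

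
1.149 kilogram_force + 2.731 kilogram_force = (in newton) 38.05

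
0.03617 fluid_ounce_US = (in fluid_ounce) 0.03617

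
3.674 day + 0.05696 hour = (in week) 0.5252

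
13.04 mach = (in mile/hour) 9932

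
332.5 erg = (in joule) 3.325e-05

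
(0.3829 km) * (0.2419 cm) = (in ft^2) 9.97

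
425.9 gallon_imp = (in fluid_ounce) 6.547e+04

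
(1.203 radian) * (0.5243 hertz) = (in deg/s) 36.14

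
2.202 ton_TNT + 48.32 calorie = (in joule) 9.213e+09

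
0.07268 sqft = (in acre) 1.669e-06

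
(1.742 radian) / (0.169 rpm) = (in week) 0.0001628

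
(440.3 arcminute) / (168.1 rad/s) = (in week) 1.26e-09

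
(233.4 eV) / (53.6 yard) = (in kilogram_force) 7.78e-20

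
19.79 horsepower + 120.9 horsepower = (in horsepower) 140.7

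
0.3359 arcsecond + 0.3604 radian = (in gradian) 22.94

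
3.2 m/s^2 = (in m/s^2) 3.2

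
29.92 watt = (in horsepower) 0.04012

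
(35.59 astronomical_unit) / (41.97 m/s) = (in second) 1.269e+11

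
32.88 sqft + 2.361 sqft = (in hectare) 0.0003274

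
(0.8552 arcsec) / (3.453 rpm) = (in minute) 1.911e-07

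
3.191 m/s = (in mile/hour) 7.138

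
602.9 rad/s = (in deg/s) 3.454e+04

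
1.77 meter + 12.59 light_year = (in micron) 1.191e+23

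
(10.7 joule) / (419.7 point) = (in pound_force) 16.25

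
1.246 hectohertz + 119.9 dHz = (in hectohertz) 1.366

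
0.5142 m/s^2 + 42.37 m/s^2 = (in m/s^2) 42.88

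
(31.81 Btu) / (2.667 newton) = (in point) 3.567e+07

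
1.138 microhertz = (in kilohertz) 1.138e-09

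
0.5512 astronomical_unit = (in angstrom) 8.246e+20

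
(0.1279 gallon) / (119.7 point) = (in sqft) 0.1234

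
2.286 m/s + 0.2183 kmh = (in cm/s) 234.7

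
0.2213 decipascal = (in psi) 3.21e-06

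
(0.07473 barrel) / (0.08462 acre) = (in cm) 0.003469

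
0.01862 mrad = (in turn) 2.963e-06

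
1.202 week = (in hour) 201.9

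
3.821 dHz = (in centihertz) 38.21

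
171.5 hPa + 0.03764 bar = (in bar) 0.2091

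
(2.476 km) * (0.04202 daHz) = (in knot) 2022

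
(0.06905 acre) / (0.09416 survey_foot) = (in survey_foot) 3.194e+04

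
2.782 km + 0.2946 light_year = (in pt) 7.901e+18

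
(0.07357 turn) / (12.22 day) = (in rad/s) 4.378e-07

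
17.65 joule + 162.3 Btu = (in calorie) 4.093e+04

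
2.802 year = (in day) 1023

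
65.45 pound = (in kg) 29.69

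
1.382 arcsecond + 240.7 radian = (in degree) 1.379e+04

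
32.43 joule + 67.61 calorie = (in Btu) 0.2989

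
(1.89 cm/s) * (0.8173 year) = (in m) 4.871e+05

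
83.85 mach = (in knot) 5.55e+04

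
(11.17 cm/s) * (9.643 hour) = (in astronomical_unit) 2.592e-08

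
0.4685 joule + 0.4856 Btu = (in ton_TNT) 1.226e-07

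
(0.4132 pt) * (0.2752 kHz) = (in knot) 0.07798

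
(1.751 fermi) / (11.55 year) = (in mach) 1.412e-26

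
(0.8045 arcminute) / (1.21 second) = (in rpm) 0.001847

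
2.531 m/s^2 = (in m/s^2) 2.531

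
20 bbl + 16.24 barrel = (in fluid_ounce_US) 1.948e+05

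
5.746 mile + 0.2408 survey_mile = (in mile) 5.987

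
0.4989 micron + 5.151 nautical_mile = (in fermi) 9.54e+18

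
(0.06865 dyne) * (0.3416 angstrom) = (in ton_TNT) 5.605e-27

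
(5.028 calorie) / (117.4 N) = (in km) 0.0001792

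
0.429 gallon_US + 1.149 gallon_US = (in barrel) 0.03757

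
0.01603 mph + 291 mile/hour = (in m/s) 130.1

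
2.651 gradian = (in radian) 0.04164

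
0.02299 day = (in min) 33.11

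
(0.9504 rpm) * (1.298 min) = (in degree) 444.1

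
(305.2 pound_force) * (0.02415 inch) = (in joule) 0.8328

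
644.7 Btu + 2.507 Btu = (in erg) 6.828e+12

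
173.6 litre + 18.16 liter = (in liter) 191.8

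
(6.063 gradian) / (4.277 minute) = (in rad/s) 0.0003711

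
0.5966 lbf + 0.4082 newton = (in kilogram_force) 0.3122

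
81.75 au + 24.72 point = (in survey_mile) 7.599e+09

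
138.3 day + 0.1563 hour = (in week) 19.76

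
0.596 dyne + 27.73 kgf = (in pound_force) 61.13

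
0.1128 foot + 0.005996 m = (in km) 4.038e-05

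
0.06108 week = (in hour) 10.26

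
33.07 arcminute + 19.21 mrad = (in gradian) 1.835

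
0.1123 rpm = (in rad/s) 0.01176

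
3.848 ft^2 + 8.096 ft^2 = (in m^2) 1.11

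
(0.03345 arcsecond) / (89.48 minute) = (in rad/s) 3.021e-11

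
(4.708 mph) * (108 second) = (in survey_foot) 745.7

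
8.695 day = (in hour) 208.7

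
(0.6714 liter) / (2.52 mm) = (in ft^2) 2.868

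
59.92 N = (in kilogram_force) 6.11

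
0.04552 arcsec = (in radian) 2.207e-07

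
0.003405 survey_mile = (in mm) 5480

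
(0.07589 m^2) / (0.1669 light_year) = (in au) 3.213e-28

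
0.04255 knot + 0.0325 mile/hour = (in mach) 0.000107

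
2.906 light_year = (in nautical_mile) 1.484e+13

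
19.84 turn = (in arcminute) 4.285e+05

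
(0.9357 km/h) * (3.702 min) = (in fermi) 5.773e+16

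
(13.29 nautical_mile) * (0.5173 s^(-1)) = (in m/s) 1.273e+04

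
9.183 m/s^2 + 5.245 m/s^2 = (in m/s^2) 14.43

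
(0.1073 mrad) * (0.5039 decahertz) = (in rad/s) 0.0005407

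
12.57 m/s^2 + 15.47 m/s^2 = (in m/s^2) 28.04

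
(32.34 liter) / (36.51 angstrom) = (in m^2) 8.858e+06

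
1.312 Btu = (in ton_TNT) 3.308e-07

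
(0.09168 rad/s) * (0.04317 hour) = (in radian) 14.25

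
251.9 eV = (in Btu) 3.825e-20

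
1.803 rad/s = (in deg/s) 103.3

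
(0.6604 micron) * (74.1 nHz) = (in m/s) 4.894e-14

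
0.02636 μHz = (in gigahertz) 2.636e-17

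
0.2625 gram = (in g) 0.2625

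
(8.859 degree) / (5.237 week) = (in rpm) 4.662e-07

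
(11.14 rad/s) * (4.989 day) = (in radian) 4.802e+06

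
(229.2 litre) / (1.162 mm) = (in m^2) 197.2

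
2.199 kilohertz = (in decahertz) 219.9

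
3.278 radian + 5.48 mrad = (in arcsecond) 6.773e+05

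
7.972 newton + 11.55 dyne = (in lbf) 1.792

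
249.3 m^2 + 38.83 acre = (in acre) 38.89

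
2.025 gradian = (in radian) 0.03181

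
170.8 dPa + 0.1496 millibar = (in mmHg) 0.2403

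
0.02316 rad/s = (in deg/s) 1.327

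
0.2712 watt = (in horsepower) 0.0003637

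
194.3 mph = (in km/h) 312.7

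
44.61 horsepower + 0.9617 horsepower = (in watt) 3.398e+04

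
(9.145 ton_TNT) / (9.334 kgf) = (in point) 1.185e+12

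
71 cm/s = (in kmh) 2.556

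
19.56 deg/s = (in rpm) 3.26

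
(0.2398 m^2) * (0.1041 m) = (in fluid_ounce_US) 844.1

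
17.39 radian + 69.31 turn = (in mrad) 4.529e+05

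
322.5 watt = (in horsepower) 0.4325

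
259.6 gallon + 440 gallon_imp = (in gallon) 788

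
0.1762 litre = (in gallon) 0.04655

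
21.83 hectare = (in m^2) 2.183e+05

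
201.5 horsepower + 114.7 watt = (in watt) 1.504e+05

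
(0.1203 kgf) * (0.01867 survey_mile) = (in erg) 3.545e+08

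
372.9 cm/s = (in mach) 0.01095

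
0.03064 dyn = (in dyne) 0.03064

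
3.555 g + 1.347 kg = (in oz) 47.64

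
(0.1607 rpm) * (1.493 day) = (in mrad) 2.171e+06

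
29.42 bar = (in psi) 426.7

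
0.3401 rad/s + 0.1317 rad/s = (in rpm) 4.505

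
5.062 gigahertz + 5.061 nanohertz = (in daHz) 5.062e+08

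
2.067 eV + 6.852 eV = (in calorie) 3.415e-19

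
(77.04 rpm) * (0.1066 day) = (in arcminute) 2.554e+08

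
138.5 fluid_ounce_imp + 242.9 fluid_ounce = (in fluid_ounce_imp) 391.3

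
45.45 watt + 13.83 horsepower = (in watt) 1.036e+04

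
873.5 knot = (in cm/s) 4.494e+04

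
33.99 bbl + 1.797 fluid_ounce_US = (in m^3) 5.404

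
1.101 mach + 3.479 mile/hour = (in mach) 1.106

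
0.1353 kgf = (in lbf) 0.2983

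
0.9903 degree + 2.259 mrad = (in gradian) 1.244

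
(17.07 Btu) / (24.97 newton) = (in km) 0.7213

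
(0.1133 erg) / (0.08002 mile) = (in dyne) 8.798e-06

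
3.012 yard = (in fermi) 2.754e+15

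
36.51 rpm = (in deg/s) 219.1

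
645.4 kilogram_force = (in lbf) 1423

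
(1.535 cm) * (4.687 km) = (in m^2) 71.95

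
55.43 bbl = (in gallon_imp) 1939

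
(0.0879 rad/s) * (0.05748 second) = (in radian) 0.005052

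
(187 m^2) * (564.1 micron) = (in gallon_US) 27.87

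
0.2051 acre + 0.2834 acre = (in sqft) 2.128e+04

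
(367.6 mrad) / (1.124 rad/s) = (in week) 5.408e-07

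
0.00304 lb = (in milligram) 1379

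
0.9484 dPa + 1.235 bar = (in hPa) 1235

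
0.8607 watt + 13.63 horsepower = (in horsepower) 13.63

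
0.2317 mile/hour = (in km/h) 0.3729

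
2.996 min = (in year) 5.7e-06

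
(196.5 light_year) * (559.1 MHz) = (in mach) 3.053e+24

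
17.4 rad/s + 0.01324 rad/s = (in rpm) 166.3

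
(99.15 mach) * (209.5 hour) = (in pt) 7.218e+13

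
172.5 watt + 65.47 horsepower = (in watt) 4.899e+04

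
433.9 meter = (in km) 0.4339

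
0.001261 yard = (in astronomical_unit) 7.708e-15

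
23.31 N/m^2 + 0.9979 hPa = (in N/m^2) 123.1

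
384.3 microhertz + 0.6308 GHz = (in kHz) 6.308e+05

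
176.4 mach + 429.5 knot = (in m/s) 6.029e+04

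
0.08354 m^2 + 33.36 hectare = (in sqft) 3.591e+06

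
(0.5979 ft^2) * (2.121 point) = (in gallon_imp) 0.009142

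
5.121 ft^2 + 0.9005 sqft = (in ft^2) 6.022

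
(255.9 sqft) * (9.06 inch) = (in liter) 5471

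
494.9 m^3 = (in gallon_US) 1.307e+05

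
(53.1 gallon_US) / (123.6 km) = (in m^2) 1.626e-06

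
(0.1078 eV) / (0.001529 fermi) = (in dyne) 1130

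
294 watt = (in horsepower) 0.3943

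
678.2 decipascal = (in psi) 0.009836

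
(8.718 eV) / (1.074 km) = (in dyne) 1.301e-16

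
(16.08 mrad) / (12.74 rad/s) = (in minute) 2.104e-05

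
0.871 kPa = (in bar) 0.00871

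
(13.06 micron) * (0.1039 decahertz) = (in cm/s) 0.001357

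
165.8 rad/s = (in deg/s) 9500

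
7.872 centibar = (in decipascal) 7.872e+04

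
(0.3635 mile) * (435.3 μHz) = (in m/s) 0.2546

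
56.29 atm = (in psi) 827.2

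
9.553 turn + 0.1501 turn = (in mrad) 6.097e+04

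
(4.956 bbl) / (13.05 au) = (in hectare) 4.036e-17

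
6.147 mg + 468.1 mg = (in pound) 0.001046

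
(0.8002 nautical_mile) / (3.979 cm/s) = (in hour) 10.35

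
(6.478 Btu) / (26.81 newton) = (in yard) 278.8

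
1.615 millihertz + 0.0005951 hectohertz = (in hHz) 0.0006113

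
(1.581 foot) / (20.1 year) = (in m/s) 7.602e-10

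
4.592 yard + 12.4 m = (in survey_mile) 0.01031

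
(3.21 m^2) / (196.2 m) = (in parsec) 5.302e-19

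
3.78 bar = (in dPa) 3.78e+06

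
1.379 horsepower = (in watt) 1028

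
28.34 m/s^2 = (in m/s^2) 28.34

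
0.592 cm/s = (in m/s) 0.00592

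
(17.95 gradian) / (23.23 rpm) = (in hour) 3.22e-05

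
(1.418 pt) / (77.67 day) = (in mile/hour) 1.667e-10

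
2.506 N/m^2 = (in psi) 0.0003635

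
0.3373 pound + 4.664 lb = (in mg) 2.269e+06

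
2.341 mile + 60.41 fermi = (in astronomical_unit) 2.518e-08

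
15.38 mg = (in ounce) 0.0005425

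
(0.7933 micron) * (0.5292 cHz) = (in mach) 1.233e-11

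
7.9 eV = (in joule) 1.266e-18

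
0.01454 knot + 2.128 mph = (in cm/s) 95.88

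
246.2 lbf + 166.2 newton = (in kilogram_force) 128.6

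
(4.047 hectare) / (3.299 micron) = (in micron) 1.227e+16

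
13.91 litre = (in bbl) 0.08749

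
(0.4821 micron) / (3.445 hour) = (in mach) 1.142e-13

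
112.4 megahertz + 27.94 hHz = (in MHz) 112.4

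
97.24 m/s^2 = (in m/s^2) 97.24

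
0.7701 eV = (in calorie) 2.949e-20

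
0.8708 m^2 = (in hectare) 8.708e-05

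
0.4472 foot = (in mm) 136.3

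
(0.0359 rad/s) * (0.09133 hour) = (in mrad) 1.18e+04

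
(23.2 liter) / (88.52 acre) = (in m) 6.476e-08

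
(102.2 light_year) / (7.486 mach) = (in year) 1.203e+07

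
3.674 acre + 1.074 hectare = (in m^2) 2.561e+04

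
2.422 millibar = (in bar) 0.002422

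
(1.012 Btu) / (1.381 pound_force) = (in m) 173.8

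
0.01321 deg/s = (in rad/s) 0.0002306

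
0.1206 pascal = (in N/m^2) 0.1206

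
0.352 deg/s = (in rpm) 0.05867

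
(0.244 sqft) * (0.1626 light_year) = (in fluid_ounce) 1.179e+18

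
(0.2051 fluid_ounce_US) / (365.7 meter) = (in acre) 4.099e-12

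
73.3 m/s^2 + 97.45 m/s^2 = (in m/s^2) 170.8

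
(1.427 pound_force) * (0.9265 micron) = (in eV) 3.671e+13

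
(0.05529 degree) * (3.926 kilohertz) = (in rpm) 36.18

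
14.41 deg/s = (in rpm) 2.402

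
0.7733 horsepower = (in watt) 576.6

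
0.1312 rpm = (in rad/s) 0.01374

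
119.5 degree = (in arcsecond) 4.302e+05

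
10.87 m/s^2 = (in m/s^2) 10.87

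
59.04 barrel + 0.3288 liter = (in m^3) 9.387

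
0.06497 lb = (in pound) 0.06497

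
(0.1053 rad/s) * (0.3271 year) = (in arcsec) 2.24e+11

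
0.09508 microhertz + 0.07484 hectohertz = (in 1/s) 7.484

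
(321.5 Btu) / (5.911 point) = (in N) 1.627e+08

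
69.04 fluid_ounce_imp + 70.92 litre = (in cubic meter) 0.07288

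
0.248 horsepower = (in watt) 184.9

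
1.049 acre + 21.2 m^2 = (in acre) 1.054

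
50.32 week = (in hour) 8454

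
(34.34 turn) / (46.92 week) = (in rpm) 7.261e-05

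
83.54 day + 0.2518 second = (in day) 83.54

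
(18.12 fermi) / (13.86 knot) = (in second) 2.541e-15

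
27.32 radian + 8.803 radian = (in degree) 2070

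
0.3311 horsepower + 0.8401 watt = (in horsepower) 0.3322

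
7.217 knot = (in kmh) 13.37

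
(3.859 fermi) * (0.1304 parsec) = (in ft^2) 167.1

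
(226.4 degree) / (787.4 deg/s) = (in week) 4.754e-07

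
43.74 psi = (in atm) 2.976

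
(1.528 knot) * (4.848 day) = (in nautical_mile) 177.8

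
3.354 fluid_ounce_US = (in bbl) 0.0006239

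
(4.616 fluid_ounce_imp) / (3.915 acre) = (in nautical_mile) 4.47e-12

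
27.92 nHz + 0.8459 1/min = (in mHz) 14.1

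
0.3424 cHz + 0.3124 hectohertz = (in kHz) 0.03124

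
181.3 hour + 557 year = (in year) 557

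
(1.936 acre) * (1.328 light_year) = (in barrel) 6.191e+20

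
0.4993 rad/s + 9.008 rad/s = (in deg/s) 544.7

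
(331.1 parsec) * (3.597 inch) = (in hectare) 9.334e+13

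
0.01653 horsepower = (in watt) 12.33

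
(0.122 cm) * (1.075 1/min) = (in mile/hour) 4.89e-05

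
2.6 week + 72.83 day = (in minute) 1.311e+05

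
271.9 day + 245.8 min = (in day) 272.1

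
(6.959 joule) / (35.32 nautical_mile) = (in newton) 0.0001064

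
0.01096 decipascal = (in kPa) 1.096e-06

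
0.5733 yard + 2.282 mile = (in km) 3.673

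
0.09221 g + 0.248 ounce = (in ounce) 0.2513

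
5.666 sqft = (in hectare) 5.264e-05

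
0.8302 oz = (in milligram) 2.354e+04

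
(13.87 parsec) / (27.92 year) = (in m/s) 4.861e+08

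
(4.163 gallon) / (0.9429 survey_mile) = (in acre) 2.566e-09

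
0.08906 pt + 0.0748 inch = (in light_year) 2.041e-19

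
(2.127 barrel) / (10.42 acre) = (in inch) 0.0003157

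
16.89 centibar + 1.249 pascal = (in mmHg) 126.7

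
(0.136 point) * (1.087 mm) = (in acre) 1.289e-11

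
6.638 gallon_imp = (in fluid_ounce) 1020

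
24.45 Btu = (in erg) 2.58e+11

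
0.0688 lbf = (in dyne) 3.06e+04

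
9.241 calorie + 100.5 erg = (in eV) 2.413e+20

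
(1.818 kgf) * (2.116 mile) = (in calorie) 1.451e+04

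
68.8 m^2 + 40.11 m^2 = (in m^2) 108.9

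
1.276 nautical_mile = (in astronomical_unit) 1.58e-08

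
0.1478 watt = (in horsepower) 0.0001982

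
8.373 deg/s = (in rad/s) 0.1461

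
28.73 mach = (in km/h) 3.522e+04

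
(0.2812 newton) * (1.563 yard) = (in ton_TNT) 9.605e-11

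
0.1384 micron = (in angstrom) 1384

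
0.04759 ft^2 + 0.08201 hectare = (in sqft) 8828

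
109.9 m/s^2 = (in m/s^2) 109.9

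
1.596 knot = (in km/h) 2.956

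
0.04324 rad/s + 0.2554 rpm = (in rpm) 0.6683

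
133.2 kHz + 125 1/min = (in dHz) 1.332e+06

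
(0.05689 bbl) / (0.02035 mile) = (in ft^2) 0.002973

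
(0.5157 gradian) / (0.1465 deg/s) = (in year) 1.005e-07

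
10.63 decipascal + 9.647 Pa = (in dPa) 107.1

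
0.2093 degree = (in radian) 0.003653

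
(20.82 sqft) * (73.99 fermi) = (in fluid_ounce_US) 4.839e-09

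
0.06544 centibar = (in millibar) 0.6544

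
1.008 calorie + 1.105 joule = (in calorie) 1.272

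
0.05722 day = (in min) 82.4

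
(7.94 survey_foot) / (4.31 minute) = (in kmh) 0.03369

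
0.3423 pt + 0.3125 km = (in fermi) 3.125e+17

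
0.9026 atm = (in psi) 13.26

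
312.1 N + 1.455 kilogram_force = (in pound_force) 73.37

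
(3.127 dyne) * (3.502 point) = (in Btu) 3.662e-11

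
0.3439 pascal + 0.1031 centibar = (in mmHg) 0.7759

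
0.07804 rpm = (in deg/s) 0.4682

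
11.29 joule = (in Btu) 0.0107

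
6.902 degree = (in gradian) 7.669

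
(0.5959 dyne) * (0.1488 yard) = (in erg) 8.108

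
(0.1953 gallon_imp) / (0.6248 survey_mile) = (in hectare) 8.83e-11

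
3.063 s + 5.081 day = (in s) 4.39e+05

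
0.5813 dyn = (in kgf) 5.928e-07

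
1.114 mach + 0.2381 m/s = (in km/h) 1366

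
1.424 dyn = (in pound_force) 3.201e-06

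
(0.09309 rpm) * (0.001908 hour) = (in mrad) 66.96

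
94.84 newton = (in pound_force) 21.32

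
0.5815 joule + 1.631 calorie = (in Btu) 0.007019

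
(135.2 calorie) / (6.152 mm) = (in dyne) 9.195e+09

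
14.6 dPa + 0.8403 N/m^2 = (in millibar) 0.023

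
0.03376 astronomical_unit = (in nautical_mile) 2.727e+06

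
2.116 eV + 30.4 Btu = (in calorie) 7666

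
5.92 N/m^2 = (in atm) 5.843e-05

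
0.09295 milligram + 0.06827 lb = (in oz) 1.092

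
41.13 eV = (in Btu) 6.246e-21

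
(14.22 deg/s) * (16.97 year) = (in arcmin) 4.566e+11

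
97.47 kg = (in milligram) 9.747e+07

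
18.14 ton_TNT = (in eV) 4.737e+29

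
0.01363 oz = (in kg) 0.0003864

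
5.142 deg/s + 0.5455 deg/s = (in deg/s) 5.688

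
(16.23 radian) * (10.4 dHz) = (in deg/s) 967.1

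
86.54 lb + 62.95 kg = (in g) 1.022e+05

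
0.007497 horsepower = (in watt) 5.591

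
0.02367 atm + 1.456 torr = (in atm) 0.02559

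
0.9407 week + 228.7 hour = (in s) 1.392e+06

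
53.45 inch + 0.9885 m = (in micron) 2.346e+06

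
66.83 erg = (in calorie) 1.597e-06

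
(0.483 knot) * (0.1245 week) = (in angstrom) 1.871e+14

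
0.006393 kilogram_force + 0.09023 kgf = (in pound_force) 0.213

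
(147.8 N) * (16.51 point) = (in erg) 8.608e+06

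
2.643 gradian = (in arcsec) 8563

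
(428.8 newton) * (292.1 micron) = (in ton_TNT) 2.994e-11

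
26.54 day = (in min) 3.822e+04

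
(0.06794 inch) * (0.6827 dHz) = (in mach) 3.46e-07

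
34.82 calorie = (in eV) 9.093e+20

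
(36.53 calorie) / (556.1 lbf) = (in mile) 3.839e-05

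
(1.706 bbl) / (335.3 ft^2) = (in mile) 5.41e-06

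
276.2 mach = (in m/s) 9.405e+04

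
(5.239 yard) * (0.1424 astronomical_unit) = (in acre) 2.522e+07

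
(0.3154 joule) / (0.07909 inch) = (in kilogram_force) 16.01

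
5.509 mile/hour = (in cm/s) 246.3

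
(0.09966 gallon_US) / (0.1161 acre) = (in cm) 8.029e-05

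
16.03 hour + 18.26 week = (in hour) 3084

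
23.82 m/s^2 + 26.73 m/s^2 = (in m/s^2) 50.55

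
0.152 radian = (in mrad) 152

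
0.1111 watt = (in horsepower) 0.000149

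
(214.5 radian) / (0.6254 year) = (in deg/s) 0.0006231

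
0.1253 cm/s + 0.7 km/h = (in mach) 0.0005747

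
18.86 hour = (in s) 6.79e+04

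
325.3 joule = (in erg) 3.253e+09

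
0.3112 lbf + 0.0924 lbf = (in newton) 1.795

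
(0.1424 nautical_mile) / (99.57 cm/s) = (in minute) 4.414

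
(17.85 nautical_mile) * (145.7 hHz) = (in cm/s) 4.817e+10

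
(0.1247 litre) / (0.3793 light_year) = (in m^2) 3.475e-20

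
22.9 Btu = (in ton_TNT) 5.775e-06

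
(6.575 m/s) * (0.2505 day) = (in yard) 1.556e+05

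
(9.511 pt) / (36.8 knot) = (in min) 2.954e-06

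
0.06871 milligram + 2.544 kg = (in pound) 5.609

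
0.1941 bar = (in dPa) 1.941e+05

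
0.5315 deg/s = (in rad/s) 0.009276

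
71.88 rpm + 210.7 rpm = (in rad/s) 29.59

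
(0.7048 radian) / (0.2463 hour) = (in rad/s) 0.0007949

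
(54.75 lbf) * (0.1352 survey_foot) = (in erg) 1.004e+08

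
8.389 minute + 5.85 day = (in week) 0.8365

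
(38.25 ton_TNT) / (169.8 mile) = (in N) 5.856e+05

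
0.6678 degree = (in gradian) 0.742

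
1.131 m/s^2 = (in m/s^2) 1.131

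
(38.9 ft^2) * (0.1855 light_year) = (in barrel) 3.989e+16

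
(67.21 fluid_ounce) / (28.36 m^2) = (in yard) 7.665e-05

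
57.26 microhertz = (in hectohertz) 5.726e-07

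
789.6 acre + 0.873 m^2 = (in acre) 789.6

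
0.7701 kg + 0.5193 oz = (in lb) 1.73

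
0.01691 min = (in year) 3.217e-08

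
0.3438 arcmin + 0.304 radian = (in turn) 0.0484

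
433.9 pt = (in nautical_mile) 8.265e-05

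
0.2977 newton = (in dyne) 2.977e+04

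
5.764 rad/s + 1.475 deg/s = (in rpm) 55.29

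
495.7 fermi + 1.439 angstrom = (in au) 9.652e-22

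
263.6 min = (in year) 0.0005015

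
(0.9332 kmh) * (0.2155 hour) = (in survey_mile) 0.125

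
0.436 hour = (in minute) 26.16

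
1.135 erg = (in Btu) 1.076e-10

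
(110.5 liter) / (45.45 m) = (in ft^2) 0.02617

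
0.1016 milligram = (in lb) 2.24e-07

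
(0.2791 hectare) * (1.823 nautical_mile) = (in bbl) 5.927e+07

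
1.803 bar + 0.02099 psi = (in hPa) 1804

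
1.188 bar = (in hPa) 1188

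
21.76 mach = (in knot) 1.44e+04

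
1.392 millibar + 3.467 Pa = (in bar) 0.001427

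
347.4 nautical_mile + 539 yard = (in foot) 2.112e+06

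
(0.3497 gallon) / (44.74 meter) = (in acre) 7.311e-09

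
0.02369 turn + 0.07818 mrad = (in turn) 0.0237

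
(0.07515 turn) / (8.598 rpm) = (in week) 8.671e-07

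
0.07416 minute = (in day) 5.15e-05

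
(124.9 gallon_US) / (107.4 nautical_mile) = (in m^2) 2.377e-06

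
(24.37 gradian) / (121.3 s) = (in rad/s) 0.003156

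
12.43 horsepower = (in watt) 9269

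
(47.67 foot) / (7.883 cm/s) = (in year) 5.845e-06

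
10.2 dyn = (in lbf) 2.293e-05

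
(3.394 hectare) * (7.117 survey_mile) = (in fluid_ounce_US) 1.314e+13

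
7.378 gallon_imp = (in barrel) 0.211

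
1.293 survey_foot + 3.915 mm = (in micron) 3.98e+05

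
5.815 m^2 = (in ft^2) 62.59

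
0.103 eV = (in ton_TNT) 3.944e-30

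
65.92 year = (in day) 2.406e+04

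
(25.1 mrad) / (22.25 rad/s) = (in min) 1.88e-05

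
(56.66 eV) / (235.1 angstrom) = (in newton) 3.861e-10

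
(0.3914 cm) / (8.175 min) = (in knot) 1.551e-05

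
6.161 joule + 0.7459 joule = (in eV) 4.311e+19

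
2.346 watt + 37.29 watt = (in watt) 39.64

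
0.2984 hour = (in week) 0.001776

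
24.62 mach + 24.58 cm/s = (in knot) 1.63e+04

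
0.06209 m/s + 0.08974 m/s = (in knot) 0.2951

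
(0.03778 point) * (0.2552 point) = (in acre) 2.965e-13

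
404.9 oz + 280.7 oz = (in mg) 1.944e+07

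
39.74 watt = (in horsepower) 0.05329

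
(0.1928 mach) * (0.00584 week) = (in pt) 6.573e+08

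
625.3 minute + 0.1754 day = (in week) 0.08709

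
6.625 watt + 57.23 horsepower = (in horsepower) 57.24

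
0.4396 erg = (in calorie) 1.051e-08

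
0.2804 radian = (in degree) 16.07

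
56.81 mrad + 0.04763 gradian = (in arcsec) 1.187e+04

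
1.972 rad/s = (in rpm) 18.83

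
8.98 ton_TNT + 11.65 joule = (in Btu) 3.561e+07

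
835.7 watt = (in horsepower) 1.121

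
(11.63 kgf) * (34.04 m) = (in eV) 2.423e+22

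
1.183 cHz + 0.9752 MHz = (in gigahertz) 0.0009752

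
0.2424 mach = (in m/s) 82.54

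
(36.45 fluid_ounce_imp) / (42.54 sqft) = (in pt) 0.7428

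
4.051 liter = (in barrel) 0.02548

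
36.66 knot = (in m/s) 18.86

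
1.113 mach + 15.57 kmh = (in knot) 745.1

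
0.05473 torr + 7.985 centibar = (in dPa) 7.992e+04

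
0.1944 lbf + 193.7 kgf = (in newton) 1900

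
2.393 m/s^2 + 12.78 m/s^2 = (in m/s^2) 15.17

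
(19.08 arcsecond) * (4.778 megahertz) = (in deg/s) 2.532e+04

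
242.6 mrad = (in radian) 0.2426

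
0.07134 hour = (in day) 0.002973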